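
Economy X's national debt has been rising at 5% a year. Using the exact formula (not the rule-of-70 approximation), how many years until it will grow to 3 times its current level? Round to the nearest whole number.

23 years

t = ln(3) / ln(1 + 0.05) = 1.0986 / 0.048790 ≈ 22.52.
≈ 23 years.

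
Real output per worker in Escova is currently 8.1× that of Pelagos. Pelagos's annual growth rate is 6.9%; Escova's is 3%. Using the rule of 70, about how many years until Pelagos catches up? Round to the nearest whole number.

Pelagos gains on Escova at 6.9% − 3% = 3.9 points a year.
At that relative rate the gap halves every 70/3.9 ≈ 17.95 years.
An 8.1× gap takes log₂(8.1) ≈ 3.02 halvings to close: 3.02 × 17.95 ≈ 54 years.

approximately 54 years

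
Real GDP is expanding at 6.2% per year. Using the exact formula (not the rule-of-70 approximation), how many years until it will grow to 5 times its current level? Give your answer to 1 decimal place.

26.8 years

t = ln(5) / ln(1 + 0.062) = 1.6094 / 0.060154 ≈ 26.75.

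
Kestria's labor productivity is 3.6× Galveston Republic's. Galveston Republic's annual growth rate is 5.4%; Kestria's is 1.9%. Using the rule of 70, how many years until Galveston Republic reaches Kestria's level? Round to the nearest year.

The growth-rate gap is 5.4% − 1.9% = 3.5 percentage points.
So the ratio between them halves every 70/3.5 ≈ 20.00 years.
A 3.6× gap takes log₂(3.6) ≈ 1.85 halvings to close: 1.85 × 20.00 ≈ 37 years.

37 years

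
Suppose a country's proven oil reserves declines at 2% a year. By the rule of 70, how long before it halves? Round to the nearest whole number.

Halving time ≈ 70 / 2 = 35.00 → 35 years.

about 35 years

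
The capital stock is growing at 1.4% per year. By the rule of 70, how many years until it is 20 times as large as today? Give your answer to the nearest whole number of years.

≈ 216 years

Doubling time ≈ 70/1.4 = 50.00 years.
Reaching 20× takes log₂(20) ≈ 4.32 doublings.
4.32 × 50.00 ≈ 216 years.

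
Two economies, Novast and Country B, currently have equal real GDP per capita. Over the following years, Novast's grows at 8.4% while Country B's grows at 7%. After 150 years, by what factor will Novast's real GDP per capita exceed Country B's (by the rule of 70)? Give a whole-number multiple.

8 times

Novast pulls ahead at 1.4 pp per year, so the ratio doubles every 70/1.4 ≈ 50.00 years.
In 150 years that's 3.00 doublings: 2^3.00 ≈ 8.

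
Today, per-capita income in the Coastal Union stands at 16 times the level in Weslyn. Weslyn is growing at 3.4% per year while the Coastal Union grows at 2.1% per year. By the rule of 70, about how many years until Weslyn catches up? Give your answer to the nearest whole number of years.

about 215 years

The growth-rate gap is 3.4% − 2.1% = 1.3 percentage points.
So the ratio between them halves every 70/1.3 ≈ 53.85 years.
A 16 times gap closes after 4 halvings: 4 × 53.85 ≈ 215 years.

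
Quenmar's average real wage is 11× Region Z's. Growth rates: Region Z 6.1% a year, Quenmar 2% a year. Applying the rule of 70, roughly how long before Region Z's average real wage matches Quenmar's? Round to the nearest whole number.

The growth-rate gap is 6.1% − 2% = 4.1 percentage points.
So the ratio between them halves every 70/4.1 ≈ 17.07 years.
An 11× gap takes log₂(11) ≈ 3.46 halvings to close: 3.46 × 17.07 ≈ 59 years.

about 59 years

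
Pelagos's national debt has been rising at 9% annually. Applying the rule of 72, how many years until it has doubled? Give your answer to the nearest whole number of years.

around 8 years

72/9 ≈ 8.00, so it doubles roughly every 8 years.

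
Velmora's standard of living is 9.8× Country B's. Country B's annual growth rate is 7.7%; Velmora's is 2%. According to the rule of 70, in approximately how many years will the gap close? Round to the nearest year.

about 40 years

What matters is the difference: 5.7 pp.
Rule of 70 on the gap: the ratio halves every 70/5.7 ≈ 12.28 years.
A 9.8× gap takes log₂(9.8) ≈ 3.29 halvings to close: 3.29 × 12.28 ≈ 40 years.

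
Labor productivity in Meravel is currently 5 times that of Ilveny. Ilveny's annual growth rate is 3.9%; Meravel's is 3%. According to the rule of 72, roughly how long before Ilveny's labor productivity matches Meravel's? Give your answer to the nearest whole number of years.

186 years

What matters is the difference: 0.9 pp.
Rule of 72 on the gap: the ratio halves every 72/0.9 ≈ 80.00 years.
A 5 times gap takes log₂(5) ≈ 2.32 halvings to close: 2.32 × 80.00 ≈ 186 years.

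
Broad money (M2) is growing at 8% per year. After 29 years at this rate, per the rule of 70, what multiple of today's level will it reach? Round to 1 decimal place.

≈ 9.9 times

Doubling time ≈ 70/8 = 8.75 years.
29 years / 8.75 ≈ 3.31 doublings → factor 2^3.31 ≈ 9.9.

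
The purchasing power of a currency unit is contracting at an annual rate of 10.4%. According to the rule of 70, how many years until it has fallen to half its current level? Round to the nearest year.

The rule works in reverse for decay: 70/10.4 ≈ 6.73 years to halve.

approximately 7 years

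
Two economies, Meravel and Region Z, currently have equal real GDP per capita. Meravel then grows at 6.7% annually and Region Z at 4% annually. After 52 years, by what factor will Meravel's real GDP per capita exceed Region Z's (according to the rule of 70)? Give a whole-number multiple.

≈ 4 times

Rate gap = 6.7% − 4% = 2.7 points.
The ratio doubles every 70/2.7 ≈ 25.93 years.
52/25.93 ≈ 2.01 doublings → ratio ≈ 2^2.01 ≈ 4.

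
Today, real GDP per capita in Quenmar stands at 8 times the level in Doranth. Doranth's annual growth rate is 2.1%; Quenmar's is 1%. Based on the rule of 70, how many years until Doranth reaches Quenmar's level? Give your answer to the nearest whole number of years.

What matters is the difference: 1.1 pp.
Rule of 70 on the gap: the ratio halves every 70/1.1 ≈ 63.64 years.
An 8 times gap closes after 3 halvings: 3 × 63.64 ≈ 191 years.

around 191 years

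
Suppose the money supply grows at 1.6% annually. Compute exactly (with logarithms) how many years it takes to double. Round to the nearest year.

44 years

t = ln(2) / ln(1 + 0.016) = 0.6931 / 0.015873 ≈ 43.67.
≈ 44 years.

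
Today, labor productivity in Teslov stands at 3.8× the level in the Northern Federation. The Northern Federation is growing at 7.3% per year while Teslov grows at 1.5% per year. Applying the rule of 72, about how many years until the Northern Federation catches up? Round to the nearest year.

What matters is the difference: 5.8 pp.
Rule of 72 on the gap: the ratio halves every 72/5.8 ≈ 12.41 years.
A 3.8× gap takes log₂(3.8) ≈ 1.93 halvings to close: 1.93 × 12.41 ≈ 24 years.

≈ 24 years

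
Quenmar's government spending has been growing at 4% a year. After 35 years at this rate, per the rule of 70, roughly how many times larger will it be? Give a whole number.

4 times

At 4% one doubling takes ≈ 17.50 years; 35 years is 2 of them, so ×4.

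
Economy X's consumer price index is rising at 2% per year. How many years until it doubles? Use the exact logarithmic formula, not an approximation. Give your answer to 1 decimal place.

35.0 years

t = ln(2) / ln(1 + 0.02) = 0.6931 / 0.019803 ≈ 35.00.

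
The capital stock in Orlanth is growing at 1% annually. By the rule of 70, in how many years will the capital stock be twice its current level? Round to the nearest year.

At 1%, doubling takes about 70/1 = 70.00 years.

approximately 70 years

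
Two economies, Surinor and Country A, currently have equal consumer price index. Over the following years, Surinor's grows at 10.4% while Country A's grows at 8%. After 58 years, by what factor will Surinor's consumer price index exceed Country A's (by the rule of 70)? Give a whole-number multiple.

approximately 4 times

Only the 2.4-point difference matters.
70/2.4 ≈ 29.17 years per doubling of the ratio; 58 years gives 1.99 doublings, so ≈ 4×.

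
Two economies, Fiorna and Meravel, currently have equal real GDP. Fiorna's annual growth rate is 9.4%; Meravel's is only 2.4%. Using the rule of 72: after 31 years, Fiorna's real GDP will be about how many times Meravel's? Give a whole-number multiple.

roughly 8 times

Rate gap = 9.4% − 2.4% = 7 points.
The ratio doubles every 72/7 ≈ 10.29 years.
31/10.29 ≈ 3.01 doublings → ratio ≈ 2^3.01 ≈ 8.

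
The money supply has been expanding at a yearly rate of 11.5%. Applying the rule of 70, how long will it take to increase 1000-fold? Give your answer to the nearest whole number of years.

61 years

One doubling takes 70/11.5 = 6.09 years.
1000× is log₂ 1000 ≈ 9.97 doublings, so ≈ 9.97 × 6.09 = 61 years.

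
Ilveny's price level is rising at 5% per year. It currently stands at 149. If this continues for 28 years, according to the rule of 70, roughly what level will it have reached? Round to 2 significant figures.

It doubles every 70/5 ≈ 14.00 years, so 28 years is 2.00 doublings.
2^2.00 ≈ 4.00; 149 × 4.00 ≈ 600.

≈ 600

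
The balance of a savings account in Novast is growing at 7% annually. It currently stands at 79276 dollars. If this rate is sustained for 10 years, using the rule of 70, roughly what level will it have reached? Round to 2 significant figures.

about 160000 dollars

It doubles every 70/7 ≈ 10.00 years, so 10 years is 1.00 doublings.
2^1.00 ≈ 2.00; 79276 × 2.00 ≈ 160000 dollars.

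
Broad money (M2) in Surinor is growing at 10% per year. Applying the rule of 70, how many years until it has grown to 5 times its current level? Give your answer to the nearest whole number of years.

One doubling takes 70/10 = 7.00 years.
5× is log₂ 5 ≈ 2.32 doublings, so ≈ 2.32 × 7.00 = 16 years.

roughly 16 years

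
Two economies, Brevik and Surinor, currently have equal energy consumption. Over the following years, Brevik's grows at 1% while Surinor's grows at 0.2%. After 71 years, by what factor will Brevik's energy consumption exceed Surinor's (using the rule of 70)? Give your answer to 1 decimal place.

Rate gap = 1% − 0.2% = 0.8 points.
The ratio doubles every 70/0.8 ≈ 87.50 years.
71/87.50 ≈ 0.81 doublings → ratio ≈ 2^0.81 ≈ 1.8.

roughly 1.8 times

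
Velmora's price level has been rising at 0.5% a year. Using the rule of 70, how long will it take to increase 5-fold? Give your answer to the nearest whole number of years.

Doubling time ≈ 70/0.5 = 140.00 years.
5× is log₂ 5 ≈ 2.32 doublings, so ≈ 2.32 × 140.00 = 325 years.

325 years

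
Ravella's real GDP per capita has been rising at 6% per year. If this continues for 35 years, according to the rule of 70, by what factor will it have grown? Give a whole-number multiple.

Doubling time ≈ 70/6 = 11.67 years.
35/11.67 ≈ 3 doublings, so about 2^3 = 8×.

roughly 8 times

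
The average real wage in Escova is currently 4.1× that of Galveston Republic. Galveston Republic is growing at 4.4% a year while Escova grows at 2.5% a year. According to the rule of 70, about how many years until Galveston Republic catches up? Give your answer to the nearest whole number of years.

The growth-rate gap is 4.4% − 2.5% = 1.9 percentage points.
So the ratio between them halves every 70/1.9 ≈ 36.84 years.
A 4.1× gap takes log₂(4.1) ≈ 2.04 halvings to close: 2.04 × 36.84 ≈ 75 years.

around 75 years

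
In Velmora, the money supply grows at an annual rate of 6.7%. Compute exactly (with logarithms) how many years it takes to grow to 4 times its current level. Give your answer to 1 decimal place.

t = ln(4) / ln(1 + 0.067) = 1.3863 / 0.064851 ≈ 21.38.

21.4 years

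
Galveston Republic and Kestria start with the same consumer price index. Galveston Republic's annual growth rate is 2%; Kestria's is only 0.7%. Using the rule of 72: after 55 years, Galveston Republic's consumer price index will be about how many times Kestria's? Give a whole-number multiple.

Galveston Republic pulls ahead at 1.3 pp per year, so the ratio doubles every 72/1.3 ≈ 55.38 years.
In 55 years that's 0.99 doublings: 2^0.99 ≈ 2.

about 2 times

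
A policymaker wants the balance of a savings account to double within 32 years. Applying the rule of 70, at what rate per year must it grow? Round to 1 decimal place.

70 / 32 ≈ 2.19, so about 2.2% per year.

2.2%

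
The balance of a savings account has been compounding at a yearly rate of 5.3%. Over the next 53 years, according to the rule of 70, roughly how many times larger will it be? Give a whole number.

16 times

At 5.3% one doubling takes ≈ 13.21 years; 53 years is 4 of them, so ×16.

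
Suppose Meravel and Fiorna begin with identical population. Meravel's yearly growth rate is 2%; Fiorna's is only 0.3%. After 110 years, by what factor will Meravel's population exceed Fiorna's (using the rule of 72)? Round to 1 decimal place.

6.1 times

Rate gap = 2% − 0.3% = 1.7 points.
The ratio doubles every 72/1.7 ≈ 42.35 years.
110/42.35 ≈ 2.60 doublings → ratio ≈ 2^2.60 ≈ 6.1.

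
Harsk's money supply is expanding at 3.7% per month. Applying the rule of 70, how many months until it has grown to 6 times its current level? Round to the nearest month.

One doubling takes 70/3.7 = 18.92 months.
6× is log₂ 6 ≈ 2.58 doublings, so ≈ 2.58 × 18.92 = 49 months.

around 49 months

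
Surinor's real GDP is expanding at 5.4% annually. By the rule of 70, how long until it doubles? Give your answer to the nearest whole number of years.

70/5.4 ≈ 12.96, so it doubles roughly every 13 years.

about 13 years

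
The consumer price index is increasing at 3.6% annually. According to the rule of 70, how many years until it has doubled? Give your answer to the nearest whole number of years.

70/3.6 ≈ 19.44, so it doubles roughly every 19 years.

19 years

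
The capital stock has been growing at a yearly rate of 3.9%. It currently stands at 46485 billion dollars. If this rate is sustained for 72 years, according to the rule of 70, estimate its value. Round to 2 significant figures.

roughly 750000 billion dollars

It doubles every 70/3.9 ≈ 17.95 years, so 72 years is 4.01 doublings.
2^4.01 ≈ 16.11; 46485 × 16.11 ≈ 750000 billion dollars.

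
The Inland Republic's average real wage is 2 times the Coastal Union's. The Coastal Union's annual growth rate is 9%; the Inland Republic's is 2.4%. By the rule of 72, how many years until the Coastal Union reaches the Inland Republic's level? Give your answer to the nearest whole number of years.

around 11 years

The growth-rate gap is 9% − 2.4% = 6.6 percentage points.
So the ratio between them halves every 72/6.6 ≈ 10.91 years.
A 2 times gap closes after 1 halving: 1 × 10.91 ≈ 11 years.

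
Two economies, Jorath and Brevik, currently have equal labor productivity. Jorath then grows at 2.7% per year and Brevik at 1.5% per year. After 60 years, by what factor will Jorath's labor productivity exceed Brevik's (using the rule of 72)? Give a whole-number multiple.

roughly 2 times

Rate gap = 2.7% − 1.5% = 1.2 points.
The ratio doubles every 72/1.2 ≈ 60.00 years.
60/60.00 ≈ 1.00 doublings → ratio ≈ 2^1.00 ≈ 2.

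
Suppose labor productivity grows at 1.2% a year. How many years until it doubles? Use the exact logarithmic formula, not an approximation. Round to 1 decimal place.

t = ln(2) / ln(1 + 0.012) = 0.6931 / 0.011929 ≈ 58.10.

58.1 years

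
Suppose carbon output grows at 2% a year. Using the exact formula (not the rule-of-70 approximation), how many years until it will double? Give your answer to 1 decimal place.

35.0 years

t = ln(2) / ln(1 + 0.02) = 0.6931 / 0.019803 ≈ 35.00.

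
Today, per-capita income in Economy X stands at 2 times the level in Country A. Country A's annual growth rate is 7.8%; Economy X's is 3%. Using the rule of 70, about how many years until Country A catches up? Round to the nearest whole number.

The growth-rate gap is 7.8% − 3% = 4.8 percentage points.
So the ratio between them halves every 70/4.8 ≈ 14.58 years.
A 2 times gap closes after 1 halving: 1 × 14.58 ≈ 15 years.

around 15 years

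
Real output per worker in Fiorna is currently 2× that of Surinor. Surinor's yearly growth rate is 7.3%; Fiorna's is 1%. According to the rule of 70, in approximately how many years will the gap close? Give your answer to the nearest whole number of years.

approximately 11 years

The growth-rate gap is 7.3% − 1% = 6.3 percentage points.
So the ratio between them halves every 70/6.3 ≈ 11.11 years.
A 2× gap closes after 1 halving: 1 × 11.11 ≈ 11 years.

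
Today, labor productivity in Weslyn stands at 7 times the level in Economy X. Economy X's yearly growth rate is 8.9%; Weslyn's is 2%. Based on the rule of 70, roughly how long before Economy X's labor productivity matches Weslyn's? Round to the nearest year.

roughly 28 years

The growth-rate gap is 8.9% − 2% = 6.9 percentage points.
So the ratio between them halves every 70/6.9 ≈ 10.14 years.
A 7 times gap takes log₂(7) ≈ 2.81 halvings to close: 2.81 × 10.14 ≈ 28 years.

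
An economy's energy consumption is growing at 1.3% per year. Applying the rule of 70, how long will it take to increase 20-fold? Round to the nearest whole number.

approximately 233 years

At 1.3% it doubles every 70/1.3 ≈ 53.85 years.
Reaching 20× takes log₂(20) ≈ 4.32 doublings.
4.32 × 53.85 ≈ 233 years.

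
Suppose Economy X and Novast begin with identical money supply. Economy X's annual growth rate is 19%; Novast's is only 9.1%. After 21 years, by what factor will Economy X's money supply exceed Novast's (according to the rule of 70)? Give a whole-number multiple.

Rate gap = 19% − 9.1% = 9.9 points.
The ratio doubles every 70/9.9 ≈ 7.07 years.
21/7.07 ≈ 2.97 doublings → ratio ≈ 2^2.97 ≈ 8.

approximately 8 times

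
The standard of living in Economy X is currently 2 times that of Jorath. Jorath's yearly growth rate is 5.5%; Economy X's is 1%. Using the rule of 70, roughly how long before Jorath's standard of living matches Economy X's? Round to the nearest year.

≈ 16 years

What matters is the difference: 4.5 pp.
Rule of 70 on the gap: the ratio halves every 70/4.5 ≈ 15.56 years.
A 2 times gap closes after 1 halving: 1 × 15.56 ≈ 16 years.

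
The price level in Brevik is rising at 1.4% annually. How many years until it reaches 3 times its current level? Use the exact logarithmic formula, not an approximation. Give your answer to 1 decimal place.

79.0 years

t = ln(3) / ln(1 + 0.014) = 1.0986 / 0.013903 ≈ 79.02.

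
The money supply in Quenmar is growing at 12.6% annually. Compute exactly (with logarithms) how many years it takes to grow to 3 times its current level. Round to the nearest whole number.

t = ln(3) / ln(1 + 0.126) = 1.0986 / 0.118672 ≈ 9.26.
≈ 9 years.

9 years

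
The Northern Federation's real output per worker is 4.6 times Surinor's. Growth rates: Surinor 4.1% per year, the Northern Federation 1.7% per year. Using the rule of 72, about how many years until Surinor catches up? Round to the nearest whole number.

approximately 66 years

What matters is the difference: 2.4 pp.
Rule of 72 on the gap: the ratio halves every 72/2.4 ≈ 30.00 years.
A 4.6 times gap takes log₂(4.6) ≈ 2.20 halvings to close: 2.20 × 30.00 ≈ 66 years.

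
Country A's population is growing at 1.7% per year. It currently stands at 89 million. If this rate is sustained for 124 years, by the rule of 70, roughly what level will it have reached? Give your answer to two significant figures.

Doubling time ≈ 70/1.7 = 41.18 years.
124 years is 124/41.18 ≈ 3.01 doublings, a factor of 2^3.01 ≈ 8.06.
89 × 8.06 ≈ 720 million.

roughly 720 million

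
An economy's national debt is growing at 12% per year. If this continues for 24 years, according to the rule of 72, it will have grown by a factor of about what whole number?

roughly 16 times

Doubling time ≈ 72/12 = 6.00 years.
24/6.00 ≈ 4 doublings, so about 2^4 = 16×.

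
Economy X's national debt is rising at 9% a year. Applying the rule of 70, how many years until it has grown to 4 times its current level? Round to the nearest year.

about 16 years

One doubling takes 70/9 = 7.78 years.
4× is 2 doublings, so 2 × 7.78 ≈ 16 years.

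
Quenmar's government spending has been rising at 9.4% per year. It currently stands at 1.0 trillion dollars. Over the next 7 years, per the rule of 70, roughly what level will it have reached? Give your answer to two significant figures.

1.9 trillion dollars

It doubles every 70/9.4 ≈ 7.45 years, so 7 years is 0.94 doublings.
2^0.94 ≈ 1.92; 1.0 × 1.92 ≈ 1.9 trillion dollars.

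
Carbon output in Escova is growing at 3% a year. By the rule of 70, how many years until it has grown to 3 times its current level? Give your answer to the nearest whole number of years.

At 3% it doubles every 70/3 ≈ 23.33 years.
3× is log₂ 3 ≈ 1.58 doublings, so ≈ 1.58 × 23.33 = 37 years.

about 37 years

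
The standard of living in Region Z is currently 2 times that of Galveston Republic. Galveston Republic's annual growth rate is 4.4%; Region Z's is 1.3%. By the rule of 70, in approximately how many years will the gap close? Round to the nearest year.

roughly 23 years

The growth-rate gap is 4.4% − 1.3% = 3.1 percentage points.
So the ratio between them halves every 70/3.1 ≈ 22.58 years.
A 2 times gap closes after 1 halving: 1 × 22.58 ≈ 23 years.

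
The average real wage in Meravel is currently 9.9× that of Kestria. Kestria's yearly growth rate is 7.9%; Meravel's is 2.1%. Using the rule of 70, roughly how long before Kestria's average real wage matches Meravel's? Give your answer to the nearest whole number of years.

about 40 years

The growth-rate gap is 7.9% − 2.1% = 5.8 percentage points.
So the ratio between them halves every 70/5.8 ≈ 12.07 years.
A 9.9× gap takes log₂(9.9) ≈ 3.31 halvings to close: 3.31 × 12.07 ≈ 40 years.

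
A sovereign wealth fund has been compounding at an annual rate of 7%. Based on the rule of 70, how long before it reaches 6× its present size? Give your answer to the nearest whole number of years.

At 7% it doubles every 70/7 ≈ 10.00 years.
6× is log₂ 6 ≈ 2.58 doublings, so ≈ 2.58 × 10.00 = 26 years.

around 26 years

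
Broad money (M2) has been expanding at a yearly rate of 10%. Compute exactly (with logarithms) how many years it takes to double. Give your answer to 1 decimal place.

t = ln(2) / ln(1 + 0.1) = 0.6931 / 0.095310 ≈ 7.27.

7.3 years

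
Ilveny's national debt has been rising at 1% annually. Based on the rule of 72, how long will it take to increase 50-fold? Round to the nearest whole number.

Doubling time ≈ 72/1 = 72.00 years.
50× is log₂ 50 ≈ 5.64 doublings, so ≈ 5.64 × 72.00 = 406 years.

roughly 406 years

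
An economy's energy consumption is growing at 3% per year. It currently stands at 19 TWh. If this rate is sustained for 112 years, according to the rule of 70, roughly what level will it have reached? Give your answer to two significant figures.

around 530 TWh

Doubling time ≈ 70/3 = 23.33 years.
112 years is 112/23.33 ≈ 4.80 doublings, a factor of 2^4.80 ≈ 27.86.
19 × 27.86 ≈ 530 TWh.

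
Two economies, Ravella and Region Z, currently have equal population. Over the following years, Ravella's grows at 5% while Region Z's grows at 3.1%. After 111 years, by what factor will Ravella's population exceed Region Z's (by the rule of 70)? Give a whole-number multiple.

Ravella pulls ahead at 1.9 pp per year, so the ratio doubles every 70/1.9 ≈ 36.84 years.
In 111 years that's 3.01 doublings: 2^3.01 ≈ 8.

8 times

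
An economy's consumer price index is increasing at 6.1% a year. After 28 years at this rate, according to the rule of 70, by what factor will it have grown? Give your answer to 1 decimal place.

Doubles every ≈ 11.48 years (70/6.1).
28 years is 2.44 doublings; 2^2.44 ≈ 5.4×.

about 5.4 times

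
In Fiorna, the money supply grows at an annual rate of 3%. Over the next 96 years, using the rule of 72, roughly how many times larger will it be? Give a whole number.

approximately 16 times

At 3% one doubling takes ≈ 24.00 years; 96 years is 4 of them, so ×16.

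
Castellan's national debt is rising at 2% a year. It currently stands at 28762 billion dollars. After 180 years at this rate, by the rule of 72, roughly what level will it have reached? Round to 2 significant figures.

Doubling time ≈ 72/2 = 36.00 years.
180 years is 180/36.00 ≈ 5.00 doublings, a factor of 2^5.00 ≈ 32.00.
28762 × 32.00 ≈ 920000 billion dollars.

920000 billion dollars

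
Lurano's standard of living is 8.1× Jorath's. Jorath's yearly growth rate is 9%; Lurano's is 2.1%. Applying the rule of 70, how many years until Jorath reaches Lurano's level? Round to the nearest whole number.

roughly 31 years

The growth-rate gap is 9% − 2.1% = 6.9 percentage points.
So the ratio between them halves every 70/6.9 ≈ 10.14 years.
An 8.1× gap takes log₂(8.1) ≈ 3.02 halvings to close: 3.02 × 10.14 ≈ 31 years.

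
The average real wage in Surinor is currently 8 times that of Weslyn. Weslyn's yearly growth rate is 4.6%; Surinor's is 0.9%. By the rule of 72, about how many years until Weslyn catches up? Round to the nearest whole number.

What matters is the difference: 3.7 pp.
Rule of 72 on the gap: the ratio halves every 72/3.7 ≈ 19.46 years.
An 8 times gap closes after 3 halvings: 3 × 19.46 ≈ 58 years.

58 years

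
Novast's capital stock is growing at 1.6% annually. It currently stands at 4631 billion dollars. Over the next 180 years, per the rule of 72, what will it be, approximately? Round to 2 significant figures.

≈ 74000 billion dollars

Doubling time ≈ 72/1.6 = 45.00 years.
180 years is 180/45.00 ≈ 4.00 doublings, a factor of 2^4.00 ≈ 16.00.
4631 × 16.00 ≈ 74000 billion dollars.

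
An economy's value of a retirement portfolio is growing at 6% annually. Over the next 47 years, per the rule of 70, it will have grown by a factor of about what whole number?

70/6 ≈ 11.67 years per doubling.
47 years fits 4 doublings: 2^4 = 16.

roughly 16 times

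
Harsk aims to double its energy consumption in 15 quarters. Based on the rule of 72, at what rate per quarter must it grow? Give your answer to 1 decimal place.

about 4.8% per quarter

72 / 15 ≈ 4.80, so about 4.8% per quarter.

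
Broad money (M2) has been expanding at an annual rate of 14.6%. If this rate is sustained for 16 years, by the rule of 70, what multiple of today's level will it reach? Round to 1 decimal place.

≈ 10.1 times

Doubles every ≈ 4.79 years (70/14.6).
16 years is 3.34 doublings; 2^3.34 ≈ 10.1×.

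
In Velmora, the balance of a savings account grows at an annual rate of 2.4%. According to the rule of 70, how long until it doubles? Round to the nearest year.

Doubling time ≈ 70 / 2.4 = 29.17 years.

29 years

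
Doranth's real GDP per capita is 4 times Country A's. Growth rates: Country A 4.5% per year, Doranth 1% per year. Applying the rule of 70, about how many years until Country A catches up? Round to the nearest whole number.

about 40 years

Country A gains on Doranth at 4.5% − 1% = 3.5 points a year.
At that relative rate the gap halves every 70/3.5 ≈ 20.00 years.
A 4 times gap closes after 2 halvings: 2 × 20.00 ≈ 40 years.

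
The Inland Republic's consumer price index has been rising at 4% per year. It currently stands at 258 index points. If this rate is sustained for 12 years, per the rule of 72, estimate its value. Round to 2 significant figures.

≈ 410 index points

Doubling time ≈ 72/4 = 18.00 years.
12 years is 12/18.00 ≈ 0.67 doublings, a factor of 2^0.67 ≈ 1.59.
258 × 1.59 ≈ 410 index points.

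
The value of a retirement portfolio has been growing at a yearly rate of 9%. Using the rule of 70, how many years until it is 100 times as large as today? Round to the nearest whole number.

At 9% it doubles every 70/9 ≈ 7.78 years.
100× is log₂ 100 ≈ 6.64 doublings, so ≈ 6.64 × 7.78 = 52 years.

about 52 years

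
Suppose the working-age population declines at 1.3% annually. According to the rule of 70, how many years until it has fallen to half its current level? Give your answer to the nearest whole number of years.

Falling at 1.3%, it halves about every 70/1.3 = 53.85 years.

around 54 years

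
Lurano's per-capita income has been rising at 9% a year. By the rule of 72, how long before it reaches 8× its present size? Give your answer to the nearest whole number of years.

24 years

Doubling time ≈ 72/9 = 8.00 years.
Getting to 8× needs 3 doublings: 3 × 8.00 ≈ 24 years.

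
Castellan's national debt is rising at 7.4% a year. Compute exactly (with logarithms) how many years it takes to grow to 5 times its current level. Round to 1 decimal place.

t = ln(5) / ln(1 + 0.074) = 1.6094 / 0.071390 ≈ 22.54.

22.5 years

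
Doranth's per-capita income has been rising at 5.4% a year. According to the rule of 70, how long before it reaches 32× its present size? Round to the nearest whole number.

Doubling time ≈ 70/5.4 = 12.96 years.
32× is 5 doublings, so 5 × 12.96 ≈ 65 years.

roughly 65 years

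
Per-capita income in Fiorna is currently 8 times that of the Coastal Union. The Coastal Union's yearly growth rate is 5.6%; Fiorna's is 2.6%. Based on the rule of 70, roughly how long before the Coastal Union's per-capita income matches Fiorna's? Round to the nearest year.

roughly 70 years

the Coastal Union gains on Fiorna at 5.6% − 2.6% = 3 points a year.
At that relative rate the gap halves every 70/3 ≈ 23.33 years.
An 8 times gap closes after 3 halvings: 3 × 23.33 ≈ 70 years.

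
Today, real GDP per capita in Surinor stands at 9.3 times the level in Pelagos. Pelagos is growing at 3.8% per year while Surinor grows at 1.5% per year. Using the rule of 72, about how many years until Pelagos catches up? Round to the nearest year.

The growth-rate gap is 3.8% − 1.5% = 2.3 percentage points.
So the ratio between them halves every 72/2.3 ≈ 31.30 years.
A 9.3 times gap takes log₂(9.3) ≈ 3.22 halvings to close: 3.22 × 31.30 ≈ 101 years.

approximately 101 years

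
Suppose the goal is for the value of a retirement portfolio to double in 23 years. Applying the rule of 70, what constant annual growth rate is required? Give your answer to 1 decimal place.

around 3.0%

70 / 23 ≈ 3.04, so about 3.0% annually.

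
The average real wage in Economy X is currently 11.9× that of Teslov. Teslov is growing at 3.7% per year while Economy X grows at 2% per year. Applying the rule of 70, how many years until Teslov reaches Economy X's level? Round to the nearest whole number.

approximately 147 years

What matters is the difference: 1.7 pp.
Rule of 70 on the gap: the ratio halves every 70/1.7 ≈ 41.18 years.
An 11.9× gap takes log₂(11.9) ≈ 3.57 halvings to close: 3.57 × 41.18 ≈ 147 years.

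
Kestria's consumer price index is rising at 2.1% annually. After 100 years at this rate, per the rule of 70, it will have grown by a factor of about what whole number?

8 times

Doubling time ≈ 70/2.1 = 33.33 years.
100/33.33 ≈ 3 doublings, so about 2^3 = 8×.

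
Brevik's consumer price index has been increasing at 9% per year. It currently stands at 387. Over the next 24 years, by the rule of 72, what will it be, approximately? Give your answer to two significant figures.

It doubles every 72/9 ≈ 8.00 years, so 24 years is 3.00 doublings.
2^3.00 ≈ 8.00; 387 × 8.00 ≈ 3100.

roughly 3100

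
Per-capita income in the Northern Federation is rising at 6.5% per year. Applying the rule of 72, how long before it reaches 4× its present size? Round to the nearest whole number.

≈ 22 years

Doubling time ≈ 72/6.5 = 11.08 years.
4× is 2 doublings, so 2 × 11.08 ≈ 22 years.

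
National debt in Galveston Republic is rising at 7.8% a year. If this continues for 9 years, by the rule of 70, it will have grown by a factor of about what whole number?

70/7.8 ≈ 8.97 years per doubling.
9 years fits 1 doubling: 2^1 = 2.

2 times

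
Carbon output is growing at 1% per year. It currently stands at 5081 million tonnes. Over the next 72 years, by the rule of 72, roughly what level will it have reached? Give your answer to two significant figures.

about 10000 million tonnes

Doubling time ≈ 72/1 = 72.00 years.
72 years is 72/72.00 ≈ 1.00 doublings, a factor of 2^1.00 ≈ 2.00.
5081 × 2.00 ≈ 10000 million tonnes.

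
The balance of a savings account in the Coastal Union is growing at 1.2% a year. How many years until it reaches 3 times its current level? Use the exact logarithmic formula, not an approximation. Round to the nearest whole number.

92 years

t = ln(3) / ln(1 + 0.012) = 1.0986 / 0.011929 ≈ 92.09.
≈ 92 years.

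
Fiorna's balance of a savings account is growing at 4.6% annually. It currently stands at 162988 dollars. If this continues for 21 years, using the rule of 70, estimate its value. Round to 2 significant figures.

Doubling time ≈ 70/4.6 = 15.22 years.
21 years is 21/15.22 ≈ 1.38 doublings, a factor of 2^1.38 ≈ 2.60.
162988 × 2.60 ≈ 420000 dollars.

approximately 420000 dollars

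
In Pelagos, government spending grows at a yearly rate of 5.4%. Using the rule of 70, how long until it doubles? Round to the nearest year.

Doubling time ≈ 70 / 5.4 = 12.96 years.

around 13 years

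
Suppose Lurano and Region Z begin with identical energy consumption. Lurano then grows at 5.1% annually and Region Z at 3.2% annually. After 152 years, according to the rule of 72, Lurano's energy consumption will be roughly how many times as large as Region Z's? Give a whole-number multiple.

roughly 16 times

Rate gap = 5.1% − 3.2% = 1.9 points.
The ratio doubles every 72/1.9 ≈ 37.89 years.
152/37.89 ≈ 4.01 doublings → ratio ≈ 2^4.01 ≈ 16.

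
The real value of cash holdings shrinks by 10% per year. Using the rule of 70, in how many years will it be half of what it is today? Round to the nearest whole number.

Falling at 10%, it halves about every 70/10 = 7.00 years.

about 7 years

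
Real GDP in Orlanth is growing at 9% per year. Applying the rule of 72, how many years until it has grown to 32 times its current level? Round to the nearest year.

One doubling takes 72/9 = 8.00 years.
32 = 2^5, so 5 doublings → 40 years.

roughly 40 years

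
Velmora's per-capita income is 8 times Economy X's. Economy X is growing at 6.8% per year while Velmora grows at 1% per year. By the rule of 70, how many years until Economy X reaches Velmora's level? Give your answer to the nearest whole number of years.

about 36 years

The growth-rate gap is 6.8% − 1% = 5.8 percentage points.
So the ratio between them halves every 70/5.8 ≈ 12.07 years.
An 8 times gap closes after 3 halvings: 3 × 12.07 ≈ 36 years.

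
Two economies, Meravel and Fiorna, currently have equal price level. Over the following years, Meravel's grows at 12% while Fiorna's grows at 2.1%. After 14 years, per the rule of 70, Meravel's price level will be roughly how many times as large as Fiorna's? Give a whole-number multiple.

Only the 9.9-point difference matters.
70/9.9 ≈ 7.07 years per doubling of the ratio; 14 years gives 1.98 doublings, so ≈ 4×.

≈ 4 times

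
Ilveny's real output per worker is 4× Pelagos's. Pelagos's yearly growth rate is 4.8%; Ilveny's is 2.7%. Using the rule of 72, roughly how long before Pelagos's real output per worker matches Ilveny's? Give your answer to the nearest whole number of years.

around 69 years

The growth-rate gap is 4.8% − 2.7% = 2.1 percentage points.
So the ratio between them halves every 72/2.1 ≈ 34.29 years.
A 4× gap closes after 2 halvings: 2 × 34.29 ≈ 69 years.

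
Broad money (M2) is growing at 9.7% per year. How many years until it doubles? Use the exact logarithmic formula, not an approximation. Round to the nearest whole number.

t = ln(2) / ln(1 + 0.097) = 0.6931 / 0.092579 ≈ 7.49.
≈ 7 years.

7 years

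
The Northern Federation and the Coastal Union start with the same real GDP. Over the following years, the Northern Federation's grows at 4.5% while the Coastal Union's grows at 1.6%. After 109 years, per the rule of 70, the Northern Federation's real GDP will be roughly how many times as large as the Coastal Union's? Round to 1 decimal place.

approximately 22.9 times

the Northern Federation pulls ahead at 2.9 pp per year, so the ratio doubles every 70/2.9 ≈ 24.14 years.
In 109 years that's 4.52 doublings: 2^4.52 ≈ 22.9.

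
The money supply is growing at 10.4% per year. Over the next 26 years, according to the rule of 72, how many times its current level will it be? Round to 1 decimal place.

about 13.5 times

Doubles every ≈ 6.92 years (72/10.4).
26 years is 3.76 doublings; 2^3.76 ≈ 13.5×.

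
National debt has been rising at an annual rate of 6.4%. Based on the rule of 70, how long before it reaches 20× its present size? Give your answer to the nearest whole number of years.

Doubling time ≈ 70/6.4 = 10.94 years.
20× is log₂ 20 ≈ 4.32 doublings, so ≈ 4.32 × 10.94 = 47 years.

approximately 47 years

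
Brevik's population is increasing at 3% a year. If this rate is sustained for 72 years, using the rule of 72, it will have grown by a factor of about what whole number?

8 times

72/3 ≈ 24.00 years per doubling.
72 years fits 3 doublings: 2^3 = 8.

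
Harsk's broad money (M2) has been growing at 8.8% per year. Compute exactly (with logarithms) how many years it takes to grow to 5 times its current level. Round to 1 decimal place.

t = ln(5) / ln(1 + 0.088) = 1.6094 / 0.084341 ≈ 19.08.

19.1 years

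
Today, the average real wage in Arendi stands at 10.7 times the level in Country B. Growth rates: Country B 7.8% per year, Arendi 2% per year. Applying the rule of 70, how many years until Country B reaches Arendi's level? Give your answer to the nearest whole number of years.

about 41 years

What matters is the difference: 5.8 pp.
Rule of 70 on the gap: the ratio halves every 70/5.8 ≈ 12.07 years.
A 10.7 times gap takes log₂(10.7) ≈ 3.42 halvings to close: 3.42 × 12.07 ≈ 41 years.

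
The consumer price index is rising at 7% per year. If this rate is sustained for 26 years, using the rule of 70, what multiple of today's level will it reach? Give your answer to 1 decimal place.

Doubling time ≈ 70/7 = 10.00 years.
26 years / 10.00 ≈ 2.60 doublings → factor 2^2.60 ≈ 6.1.

6.1 times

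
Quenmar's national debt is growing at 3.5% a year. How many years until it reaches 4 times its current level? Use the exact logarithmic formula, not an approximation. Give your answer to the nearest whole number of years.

40 years

t = ln(4) / ln(1 + 0.035) = 1.3863 / 0.034401 ≈ 40.30.
≈ 40 years.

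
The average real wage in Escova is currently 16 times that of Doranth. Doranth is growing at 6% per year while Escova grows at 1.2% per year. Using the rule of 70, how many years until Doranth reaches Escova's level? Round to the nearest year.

What matters is the difference: 4.8 pp.
Rule of 70 on the gap: the ratio halves every 70/4.8 ≈ 14.58 years.
A 16 times gap closes after 4 halvings: 4 × 14.58 ≈ 58 years.

approximately 58 years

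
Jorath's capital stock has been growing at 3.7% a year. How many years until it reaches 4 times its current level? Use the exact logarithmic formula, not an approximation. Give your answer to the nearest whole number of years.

38 years

t = ln(4) / ln(1 + 0.037) = 1.3863 / 0.036332 ≈ 38.16.
≈ 38 years.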